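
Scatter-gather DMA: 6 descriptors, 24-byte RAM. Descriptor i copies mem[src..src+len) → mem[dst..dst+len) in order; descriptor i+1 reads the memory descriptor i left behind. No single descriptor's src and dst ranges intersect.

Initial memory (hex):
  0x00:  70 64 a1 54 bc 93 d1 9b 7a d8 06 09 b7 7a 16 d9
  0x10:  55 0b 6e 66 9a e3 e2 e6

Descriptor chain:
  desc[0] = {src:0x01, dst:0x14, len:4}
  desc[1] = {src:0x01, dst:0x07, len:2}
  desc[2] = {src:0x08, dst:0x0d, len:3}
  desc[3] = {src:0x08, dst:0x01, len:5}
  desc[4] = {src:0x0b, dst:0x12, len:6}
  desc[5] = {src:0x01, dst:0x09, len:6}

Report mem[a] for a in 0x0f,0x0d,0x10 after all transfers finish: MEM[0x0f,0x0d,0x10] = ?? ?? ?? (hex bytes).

MEM[0x0f,0x0d,0x10] = 06 b7 55

D0: mem[0x14..0x17] <- [64 a1 54 bc]
D1: mem[0x07..0x08] <- [64 a1]
D2: mem[0x0d..0x0f] <- [a1 d8 06]
D3: mem[0x01..0x05] <- [a1 d8 06 09 b7]
D4: mem[0x12..0x17] <- [09 b7 a1 d8 06 55]
D5: mem[0x09..0x0e] <- [a1 d8 06 09 b7 d1]
query mem[0x0f]=0x06, mem[0x0d]=0xb7, mem[0x10]=0x55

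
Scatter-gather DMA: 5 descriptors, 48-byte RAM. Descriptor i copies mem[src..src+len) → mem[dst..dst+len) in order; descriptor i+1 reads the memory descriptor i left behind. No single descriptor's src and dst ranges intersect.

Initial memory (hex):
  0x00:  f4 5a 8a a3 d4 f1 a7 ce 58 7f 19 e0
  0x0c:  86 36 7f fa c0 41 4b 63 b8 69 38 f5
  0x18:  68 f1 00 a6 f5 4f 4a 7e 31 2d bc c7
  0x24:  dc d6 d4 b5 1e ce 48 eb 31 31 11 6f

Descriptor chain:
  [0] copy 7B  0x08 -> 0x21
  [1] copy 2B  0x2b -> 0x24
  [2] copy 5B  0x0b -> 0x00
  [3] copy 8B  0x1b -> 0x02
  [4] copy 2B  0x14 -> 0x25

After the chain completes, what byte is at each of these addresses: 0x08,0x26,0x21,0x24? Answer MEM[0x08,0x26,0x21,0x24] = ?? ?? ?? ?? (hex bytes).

MEM[0x08,0x26,0x21,0x24] = 58 69 58 eb

#0 dst[0x21+7] := {0x58,0x7f,0x19,0xe0,0x86,0x36,0x7f}
#1 dst[0x24+2] := {0xeb,0x31}
#2 dst[0x00+5] := {0xe0,0x86,0x36,0x7f,0xfa}
#3 dst[0x02+8] := {0xa6,0xf5,0x4f,0x4a,0x7e,0x31,0x58,0x7f}
#4 dst[0x25+2] := {0xb8,0x69}
query mem[0x08]=0x58, mem[0x26]=0x69, mem[0x21]=0x58, mem[0x24]=0xeb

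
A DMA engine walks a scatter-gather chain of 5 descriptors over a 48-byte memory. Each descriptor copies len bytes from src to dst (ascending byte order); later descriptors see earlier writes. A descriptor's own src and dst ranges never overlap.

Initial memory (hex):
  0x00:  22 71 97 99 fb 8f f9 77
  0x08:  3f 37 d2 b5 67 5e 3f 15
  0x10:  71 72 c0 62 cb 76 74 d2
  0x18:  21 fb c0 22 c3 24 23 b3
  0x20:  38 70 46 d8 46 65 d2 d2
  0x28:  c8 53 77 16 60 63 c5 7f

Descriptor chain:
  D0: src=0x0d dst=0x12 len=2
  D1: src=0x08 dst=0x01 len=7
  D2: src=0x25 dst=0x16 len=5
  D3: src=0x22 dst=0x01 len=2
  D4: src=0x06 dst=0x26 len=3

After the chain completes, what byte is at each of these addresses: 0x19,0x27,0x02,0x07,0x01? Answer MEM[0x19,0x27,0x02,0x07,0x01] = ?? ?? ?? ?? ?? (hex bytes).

MEM[0x19,0x27,0x02,0x07,0x01] = c8 3f d8 3f 46

[0] 0x0d->0x12 len=2 : 5e 3f
[1] 0x08->0x01 len=7 : 3f 37 d2 b5 67 5e 3f
[2] 0x25->0x16 len=5 : 65 d2 d2 c8 53
[3] 0x22->0x01 len=2 : 46 d8
[4] 0x06->0x26 len=3 : 5e 3f 3f
query mem[0x19]=0xc8, mem[0x27]=0x3f, mem[0x02]=0xd8, mem[0x07]=0x3f, mem[0x01]=0x46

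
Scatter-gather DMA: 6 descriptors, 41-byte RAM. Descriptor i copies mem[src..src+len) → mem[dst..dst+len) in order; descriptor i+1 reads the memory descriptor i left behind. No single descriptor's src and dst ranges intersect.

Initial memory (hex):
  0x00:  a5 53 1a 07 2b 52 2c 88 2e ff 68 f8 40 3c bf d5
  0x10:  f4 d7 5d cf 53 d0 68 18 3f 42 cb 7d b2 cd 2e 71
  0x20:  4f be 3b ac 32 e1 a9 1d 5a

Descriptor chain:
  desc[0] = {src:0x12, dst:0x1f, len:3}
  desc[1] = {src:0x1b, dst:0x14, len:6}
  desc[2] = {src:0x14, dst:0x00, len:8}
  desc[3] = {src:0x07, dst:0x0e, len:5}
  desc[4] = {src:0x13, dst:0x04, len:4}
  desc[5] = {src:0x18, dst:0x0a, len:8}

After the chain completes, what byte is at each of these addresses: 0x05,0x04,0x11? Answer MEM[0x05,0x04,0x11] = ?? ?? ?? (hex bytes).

MEM[0x05,0x04,0x11] = 7d cf 5d

[0] 0x12->0x1f len=3 : 5d cf 53
[1] 0x1b->0x14 len=6 : 7d b2 cd 2e 5d cf
[2] 0x14->0x00 len=8 : 7d b2 cd 2e 5d cf cb 7d
[3] 0x07->0x0e len=5 : 7d 2e ff 68 f8
[4] 0x13->0x04 len=4 : cf 7d b2 cd
[5] 0x18->0x0a len=8 : 5d cf cb 7d b2 cd 2e 5d
query mem[0x05]=0x7d, mem[0x04]=0xcf, mem[0x11]=0x5d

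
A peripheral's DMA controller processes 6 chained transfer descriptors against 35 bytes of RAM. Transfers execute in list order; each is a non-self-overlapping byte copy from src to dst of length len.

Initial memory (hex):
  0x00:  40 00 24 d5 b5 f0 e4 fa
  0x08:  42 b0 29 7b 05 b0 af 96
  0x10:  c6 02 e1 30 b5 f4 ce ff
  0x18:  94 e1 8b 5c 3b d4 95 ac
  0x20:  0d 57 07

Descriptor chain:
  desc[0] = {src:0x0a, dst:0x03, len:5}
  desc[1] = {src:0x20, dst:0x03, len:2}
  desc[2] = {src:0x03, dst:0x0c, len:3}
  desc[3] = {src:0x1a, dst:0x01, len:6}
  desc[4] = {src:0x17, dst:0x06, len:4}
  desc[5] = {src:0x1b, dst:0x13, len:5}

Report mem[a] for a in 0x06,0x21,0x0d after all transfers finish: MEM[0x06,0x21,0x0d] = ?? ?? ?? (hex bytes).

  after D0: wrote 5B at 0x03 = 297b05b0af
  after D1: wrote 2B at 0x03 = 0d57
  after D2: wrote 3B at 0x0c = 0d5705
  after D3: wrote 6B at 0x01 = 8b5c3bd495ac
  after D4: wrote 4B at 0x06 = ff94e18b
  after D5: wrote 5B at 0x13 = 5c3bd495ac
query mem[0x06]=0xff, mem[0x21]=0x57, mem[0x0d]=0x57

MEM[0x06,0x21,0x0d] = ff 57 57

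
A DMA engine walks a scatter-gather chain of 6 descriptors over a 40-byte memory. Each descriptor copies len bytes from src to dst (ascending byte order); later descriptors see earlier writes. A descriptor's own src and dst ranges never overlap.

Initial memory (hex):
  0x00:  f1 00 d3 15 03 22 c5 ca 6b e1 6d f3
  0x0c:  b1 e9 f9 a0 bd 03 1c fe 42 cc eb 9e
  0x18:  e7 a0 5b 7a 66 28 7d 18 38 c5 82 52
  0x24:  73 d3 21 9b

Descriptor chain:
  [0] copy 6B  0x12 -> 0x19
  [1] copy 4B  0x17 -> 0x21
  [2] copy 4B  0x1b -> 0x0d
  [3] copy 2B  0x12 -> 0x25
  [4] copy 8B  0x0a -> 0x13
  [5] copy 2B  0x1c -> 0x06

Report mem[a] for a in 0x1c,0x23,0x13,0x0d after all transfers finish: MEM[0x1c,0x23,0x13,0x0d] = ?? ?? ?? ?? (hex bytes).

MEM[0x1c,0x23,0x13,0x0d] = cc 1c 6d 42

#0 dst[0x19+6] := {0x1c,0xfe,0x42,0xcc,0xeb,0x9e}
#1 dst[0x21+4] := {0x9e,0xe7,0x1c,0xfe}
#2 dst[0x0d+4] := {0x42,0xcc,0xeb,0x9e}
#3 dst[0x25+2] := {0x1c,0xfe}
#4 dst[0x13+8] := {0x6d,0xf3,0xb1,0x42,0xcc,0xeb,0x9e,0x03}
#5 dst[0x06+2] := {0xcc,0xeb}
query mem[0x1c]=0xcc, mem[0x23]=0x1c, mem[0x13]=0x6d, mem[0x0d]=0x42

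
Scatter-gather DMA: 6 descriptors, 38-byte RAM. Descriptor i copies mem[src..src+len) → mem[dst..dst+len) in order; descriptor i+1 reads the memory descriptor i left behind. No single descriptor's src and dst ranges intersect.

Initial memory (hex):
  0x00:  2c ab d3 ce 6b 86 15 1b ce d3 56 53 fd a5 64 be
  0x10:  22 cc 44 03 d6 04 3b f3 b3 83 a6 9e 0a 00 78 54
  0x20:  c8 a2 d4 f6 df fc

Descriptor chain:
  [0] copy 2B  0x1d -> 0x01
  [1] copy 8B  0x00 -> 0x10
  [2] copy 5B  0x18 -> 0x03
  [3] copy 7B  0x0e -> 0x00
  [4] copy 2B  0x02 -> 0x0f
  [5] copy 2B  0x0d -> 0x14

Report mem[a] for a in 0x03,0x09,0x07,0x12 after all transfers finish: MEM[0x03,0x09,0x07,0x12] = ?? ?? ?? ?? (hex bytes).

#0 dst[0x01+2] := {0x00,0x78}
#1 dst[0x10+8] := {0x2c,0x00,0x78,0xce,0x6b,0x86,0x15,0x1b}
#2 dst[0x03+5] := {0xb3,0x83,0xa6,0x9e,0x0a}
#3 dst[0x00+7] := {0x64,0xbe,0x2c,0x00,0x78,0xce,0x6b}
#4 dst[0x0f+2] := {0x2c,0x00}
#5 dst[0x14+2] := {0xa5,0x64}
query mem[0x03]=0x00, mem[0x09]=0xd3, mem[0x07]=0x0a, mem[0x12]=0x78

MEM[0x03,0x09,0x07,0x12] = 00 d3 0a 78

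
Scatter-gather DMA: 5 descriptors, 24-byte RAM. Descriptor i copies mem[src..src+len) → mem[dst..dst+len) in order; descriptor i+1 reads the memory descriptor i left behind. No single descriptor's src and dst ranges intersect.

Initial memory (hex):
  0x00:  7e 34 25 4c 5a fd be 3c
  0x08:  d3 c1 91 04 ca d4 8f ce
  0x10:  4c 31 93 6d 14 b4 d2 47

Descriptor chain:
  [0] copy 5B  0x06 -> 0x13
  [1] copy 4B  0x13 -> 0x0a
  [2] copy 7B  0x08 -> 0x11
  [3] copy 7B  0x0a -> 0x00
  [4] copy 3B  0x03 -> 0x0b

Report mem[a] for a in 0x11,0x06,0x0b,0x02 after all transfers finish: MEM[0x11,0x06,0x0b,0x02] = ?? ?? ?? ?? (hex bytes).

#0 dst[0x13+5] := {0xbe,0x3c,0xd3,0xc1,0x91}
#1 dst[0x0a+4] := {0xbe,0x3c,0xd3,0xc1}
#2 dst[0x11+7] := {0xd3,0xc1,0xbe,0x3c,0xd3,0xc1,0x8f}
#3 dst[0x00+7] := {0xbe,0x3c,0xd3,0xc1,0x8f,0xce,0x4c}
#4 dst[0x0b+3] := {0xc1,0x8f,0xce}
query mem[0x11]=0xd3, mem[0x06]=0x4c, mem[0x0b]=0xc1, mem[0x02]=0xd3

MEM[0x11,0x06,0x0b,0x02] = d3 4c c1 d3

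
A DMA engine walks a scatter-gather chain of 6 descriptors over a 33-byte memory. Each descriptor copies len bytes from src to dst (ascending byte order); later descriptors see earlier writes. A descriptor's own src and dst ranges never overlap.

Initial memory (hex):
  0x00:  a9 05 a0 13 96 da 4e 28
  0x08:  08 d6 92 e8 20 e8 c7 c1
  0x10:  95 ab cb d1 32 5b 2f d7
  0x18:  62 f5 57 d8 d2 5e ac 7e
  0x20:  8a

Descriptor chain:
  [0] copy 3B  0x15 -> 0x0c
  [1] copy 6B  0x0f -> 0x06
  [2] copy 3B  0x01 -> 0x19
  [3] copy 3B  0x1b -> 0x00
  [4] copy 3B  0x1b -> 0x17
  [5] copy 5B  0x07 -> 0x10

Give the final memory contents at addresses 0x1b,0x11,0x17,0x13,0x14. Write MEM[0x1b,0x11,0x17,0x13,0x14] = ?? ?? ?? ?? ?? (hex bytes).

#0 dst[0x0c+3] := {0x5b,0x2f,0xd7}
#1 dst[0x06+6] := {0xc1,0x95,0xab,0xcb,0xd1,0x32}
#2 dst[0x19+3] := {0x05,0xa0,0x13}
#3 dst[0x00+3] := {0x13,0xd2,0x5e}
#4 dst[0x17+3] := {0x13,0xd2,0x5e}
#5 dst[0x10+5] := {0x95,0xab,0xcb,0xd1,0x32}
query mem[0x1b]=0x13, mem[0x11]=0xab, mem[0x17]=0x13, mem[0x13]=0xd1, mem[0x14]=0x32

MEM[0x1b,0x11,0x17,0x13,0x14] = 13 ab 13 d1 32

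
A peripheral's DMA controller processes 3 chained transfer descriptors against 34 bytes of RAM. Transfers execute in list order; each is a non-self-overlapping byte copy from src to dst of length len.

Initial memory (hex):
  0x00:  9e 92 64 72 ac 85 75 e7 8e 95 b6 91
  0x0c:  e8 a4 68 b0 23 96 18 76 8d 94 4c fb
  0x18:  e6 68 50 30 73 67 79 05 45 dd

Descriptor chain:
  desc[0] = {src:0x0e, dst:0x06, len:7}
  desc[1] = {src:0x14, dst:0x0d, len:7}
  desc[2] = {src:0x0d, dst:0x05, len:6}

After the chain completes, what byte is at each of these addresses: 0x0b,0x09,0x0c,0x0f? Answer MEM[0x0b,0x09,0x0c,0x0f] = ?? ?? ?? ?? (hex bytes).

MEM[0x0b,0x09,0x0c,0x0f] = 76 e6 8d 4c

[0] 0x0e->0x06 len=7 : 68 b0 23 96 18 76 8d
[1] 0x14->0x0d len=7 : 8d 94 4c fb e6 68 50
[2] 0x0d->0x05 len=6 : 8d 94 4c fb e6 68
query mem[0x0b]=0x76, mem[0x09]=0xe6, mem[0x0c]=0x8d, mem[0x0f]=0x4c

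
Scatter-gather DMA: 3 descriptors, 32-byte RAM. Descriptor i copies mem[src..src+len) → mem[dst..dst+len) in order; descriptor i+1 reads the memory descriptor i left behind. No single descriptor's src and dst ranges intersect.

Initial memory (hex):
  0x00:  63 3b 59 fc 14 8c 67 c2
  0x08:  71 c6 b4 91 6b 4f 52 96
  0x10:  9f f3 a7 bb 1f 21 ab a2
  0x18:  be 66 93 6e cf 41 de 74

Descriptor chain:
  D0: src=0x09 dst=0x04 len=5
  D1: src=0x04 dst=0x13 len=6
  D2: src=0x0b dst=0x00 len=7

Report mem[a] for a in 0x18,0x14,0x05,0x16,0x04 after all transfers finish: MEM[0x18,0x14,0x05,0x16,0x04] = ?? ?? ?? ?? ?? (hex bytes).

#0 dst[0x04+5] := {0xc6,0xb4,0x91,0x6b,0x4f}
#1 dst[0x13+6] := {0xc6,0xb4,0x91,0x6b,0x4f,0xc6}
#2 dst[0x00+7] := {0x91,0x6b,0x4f,0x52,0x96,0x9f,0xf3}
query mem[0x18]=0xc6, mem[0x14]=0xb4, mem[0x05]=0x9f, mem[0x16]=0x6b, mem[0x04]=0x96

MEM[0x18,0x14,0x05,0x16,0x04] = c6 b4 9f 6b 96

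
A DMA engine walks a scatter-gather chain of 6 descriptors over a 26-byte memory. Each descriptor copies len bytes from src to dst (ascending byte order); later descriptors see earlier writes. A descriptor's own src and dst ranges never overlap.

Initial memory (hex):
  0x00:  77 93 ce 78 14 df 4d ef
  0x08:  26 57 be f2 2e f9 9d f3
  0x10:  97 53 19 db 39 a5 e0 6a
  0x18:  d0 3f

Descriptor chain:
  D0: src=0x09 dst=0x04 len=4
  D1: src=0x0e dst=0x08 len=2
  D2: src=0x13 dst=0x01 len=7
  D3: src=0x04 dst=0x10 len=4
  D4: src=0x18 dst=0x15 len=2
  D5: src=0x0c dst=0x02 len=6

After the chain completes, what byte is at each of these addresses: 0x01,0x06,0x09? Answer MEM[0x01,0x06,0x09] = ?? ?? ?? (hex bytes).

#0 dst[0x04+4] := {0x57,0xbe,0xf2,0x2e}
#1 dst[0x08+2] := {0x9d,0xf3}
#2 dst[0x01+7] := {0xdb,0x39,0xa5,0xe0,0x6a,0xd0,0x3f}
#3 dst[0x10+4] := {0xe0,0x6a,0xd0,0x3f}
#4 dst[0x15+2] := {0xd0,0x3f}
#5 dst[0x02+6] := {0x2e,0xf9,0x9d,0xf3,0xe0,0x6a}
query mem[0x01]=0xdb, mem[0x06]=0xe0, mem[0x09]=0xf3

MEM[0x01,0x06,0x09] = db e0 f3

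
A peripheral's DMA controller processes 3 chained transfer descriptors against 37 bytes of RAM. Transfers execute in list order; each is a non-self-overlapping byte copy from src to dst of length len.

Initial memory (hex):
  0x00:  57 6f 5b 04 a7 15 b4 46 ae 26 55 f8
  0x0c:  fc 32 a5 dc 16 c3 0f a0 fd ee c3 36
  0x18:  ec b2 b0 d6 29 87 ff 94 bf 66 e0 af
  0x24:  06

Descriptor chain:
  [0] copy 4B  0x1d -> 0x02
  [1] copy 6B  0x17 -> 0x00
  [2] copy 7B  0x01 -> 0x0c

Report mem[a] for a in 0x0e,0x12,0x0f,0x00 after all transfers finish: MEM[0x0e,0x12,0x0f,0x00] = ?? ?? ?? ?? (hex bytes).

MEM[0x0e,0x12,0x0f,0x00] = b0 46 d6 36

#0 dst[0x02+4] := {0x87,0xff,0x94,0xbf}
#1 dst[0x00+6] := {0x36,0xec,0xb2,0xb0,0xd6,0x29}
#2 dst[0x0c+7] := {0xec,0xb2,0xb0,0xd6,0x29,0xb4,0x46}
query mem[0x0e]=0xb0, mem[0x12]=0x46, mem[0x0f]=0xd6, mem[0x00]=0x36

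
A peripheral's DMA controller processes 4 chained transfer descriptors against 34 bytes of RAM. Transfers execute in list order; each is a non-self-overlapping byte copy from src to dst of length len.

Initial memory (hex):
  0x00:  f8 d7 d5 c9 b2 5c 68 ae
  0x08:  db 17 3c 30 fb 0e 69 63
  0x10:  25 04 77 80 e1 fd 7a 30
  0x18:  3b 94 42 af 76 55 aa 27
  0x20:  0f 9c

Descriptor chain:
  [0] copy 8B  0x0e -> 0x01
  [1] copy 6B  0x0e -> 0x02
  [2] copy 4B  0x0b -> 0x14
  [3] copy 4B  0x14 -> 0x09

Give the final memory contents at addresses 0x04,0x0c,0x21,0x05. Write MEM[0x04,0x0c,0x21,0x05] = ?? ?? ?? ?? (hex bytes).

  after D0: wrote 8B at 0x01 = 696325047780e1fd
  after D1: wrote 6B at 0x02 = 696325047780
  after D2: wrote 4B at 0x14 = 30fb0e69
  after D3: wrote 4B at 0x09 = 30fb0e69
query mem[0x04]=0x25, mem[0x0c]=0x69, mem[0x21]=0x9c, mem[0x05]=0x04

MEM[0x04,0x0c,0x21,0x05] = 25 69 9c 04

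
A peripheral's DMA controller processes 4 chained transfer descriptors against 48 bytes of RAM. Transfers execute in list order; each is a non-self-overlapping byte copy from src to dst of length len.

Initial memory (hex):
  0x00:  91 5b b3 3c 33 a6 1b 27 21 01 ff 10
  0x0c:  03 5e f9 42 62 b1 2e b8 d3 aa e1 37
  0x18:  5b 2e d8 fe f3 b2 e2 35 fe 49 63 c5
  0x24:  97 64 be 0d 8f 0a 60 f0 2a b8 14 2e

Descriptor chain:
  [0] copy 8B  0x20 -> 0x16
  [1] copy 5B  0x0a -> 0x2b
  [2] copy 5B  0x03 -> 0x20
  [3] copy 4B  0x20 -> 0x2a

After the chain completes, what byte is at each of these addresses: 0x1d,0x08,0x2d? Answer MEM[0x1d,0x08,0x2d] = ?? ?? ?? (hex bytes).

MEM[0x1d,0x08,0x2d] = 0d 21 1b

[0] 0x20->0x16 len=8 : fe 49 63 c5 97 64 be 0d
[1] 0x0a->0x2b len=5 : ff 10 03 5e f9
[2] 0x03->0x20 len=5 : 3c 33 a6 1b 27
[3] 0x20->0x2a len=4 : 3c 33 a6 1b
query mem[0x1d]=0x0d, mem[0x08]=0x21, mem[0x2d]=0x1b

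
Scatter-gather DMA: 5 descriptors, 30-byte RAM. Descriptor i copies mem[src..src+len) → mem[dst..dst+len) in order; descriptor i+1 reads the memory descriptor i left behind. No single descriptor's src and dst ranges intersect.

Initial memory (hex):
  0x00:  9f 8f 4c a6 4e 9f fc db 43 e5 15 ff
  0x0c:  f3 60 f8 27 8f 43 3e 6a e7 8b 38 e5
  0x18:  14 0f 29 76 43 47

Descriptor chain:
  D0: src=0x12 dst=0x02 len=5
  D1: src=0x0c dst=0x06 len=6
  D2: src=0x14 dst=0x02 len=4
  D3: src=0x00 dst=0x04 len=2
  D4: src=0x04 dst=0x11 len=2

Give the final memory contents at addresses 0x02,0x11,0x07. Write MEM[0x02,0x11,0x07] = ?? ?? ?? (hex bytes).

[0] 0x12->0x02 len=5 : 3e 6a e7 8b 38
[1] 0x0c->0x06 len=6 : f3 60 f8 27 8f 43
[2] 0x14->0x02 len=4 : e7 8b 38 e5
[3] 0x00->0x04 len=2 : 9f 8f
[4] 0x04->0x11 len=2 : 9f 8f
query mem[0x02]=0xe7, mem[0x11]=0x9f, mem[0x07]=0x60

MEM[0x02,0x11,0x07] = e7 9f 60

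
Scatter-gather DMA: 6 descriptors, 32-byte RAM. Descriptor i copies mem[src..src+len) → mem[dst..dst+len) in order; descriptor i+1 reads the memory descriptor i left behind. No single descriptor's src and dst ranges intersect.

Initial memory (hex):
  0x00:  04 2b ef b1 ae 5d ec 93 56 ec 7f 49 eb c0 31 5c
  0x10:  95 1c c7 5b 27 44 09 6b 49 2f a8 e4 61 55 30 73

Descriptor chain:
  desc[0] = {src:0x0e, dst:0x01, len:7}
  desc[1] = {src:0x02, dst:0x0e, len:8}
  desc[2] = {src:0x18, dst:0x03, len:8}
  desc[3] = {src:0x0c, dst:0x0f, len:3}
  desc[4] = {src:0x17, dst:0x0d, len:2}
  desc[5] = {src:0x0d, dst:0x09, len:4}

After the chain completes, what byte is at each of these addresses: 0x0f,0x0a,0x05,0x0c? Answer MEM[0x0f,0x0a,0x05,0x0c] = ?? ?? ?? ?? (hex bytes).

[0] 0x0e->0x01 len=7 : 31 5c 95 1c c7 5b 27
[1] 0x02->0x0e len=8 : 5c 95 1c c7 5b 27 56 ec
[2] 0x18->0x03 len=8 : 49 2f a8 e4 61 55 30 73
[3] 0x0c->0x0f len=3 : eb c0 5c
[4] 0x17->0x0d len=2 : 6b 49
[5] 0x0d->0x09 len=4 : 6b 49 eb c0
query mem[0x0f]=0xeb, mem[0x0a]=0x49, mem[0x05]=0xa8, mem[0x0c]=0xc0

MEM[0x0f,0x0a,0x05,0x0c] = eb 49 a8 c0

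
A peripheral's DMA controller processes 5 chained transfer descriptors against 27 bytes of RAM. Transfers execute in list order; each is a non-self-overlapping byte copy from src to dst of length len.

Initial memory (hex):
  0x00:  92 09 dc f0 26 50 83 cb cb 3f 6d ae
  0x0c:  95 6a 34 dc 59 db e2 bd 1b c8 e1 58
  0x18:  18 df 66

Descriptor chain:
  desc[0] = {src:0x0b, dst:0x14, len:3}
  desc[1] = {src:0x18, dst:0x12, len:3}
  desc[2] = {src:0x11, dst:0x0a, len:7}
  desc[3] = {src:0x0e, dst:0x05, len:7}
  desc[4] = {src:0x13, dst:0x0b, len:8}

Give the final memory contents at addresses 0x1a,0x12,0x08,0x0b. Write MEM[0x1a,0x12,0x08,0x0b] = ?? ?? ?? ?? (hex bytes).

MEM[0x1a,0x12,0x08,0x0b] = 66 66 db df

[0] 0x0b->0x14 len=3 : ae 95 6a
[1] 0x18->0x12 len=3 : 18 df 66
[2] 0x11->0x0a len=7 : db 18 df 66 95 6a 58
[3] 0x0e->0x05 len=7 : 95 6a 58 db 18 df 66
[4] 0x13->0x0b len=8 : df 66 95 6a 58 18 df 66
query mem[0x1a]=0x66, mem[0x12]=0x66, mem[0x08]=0xdb, mem[0x0b]=0xdf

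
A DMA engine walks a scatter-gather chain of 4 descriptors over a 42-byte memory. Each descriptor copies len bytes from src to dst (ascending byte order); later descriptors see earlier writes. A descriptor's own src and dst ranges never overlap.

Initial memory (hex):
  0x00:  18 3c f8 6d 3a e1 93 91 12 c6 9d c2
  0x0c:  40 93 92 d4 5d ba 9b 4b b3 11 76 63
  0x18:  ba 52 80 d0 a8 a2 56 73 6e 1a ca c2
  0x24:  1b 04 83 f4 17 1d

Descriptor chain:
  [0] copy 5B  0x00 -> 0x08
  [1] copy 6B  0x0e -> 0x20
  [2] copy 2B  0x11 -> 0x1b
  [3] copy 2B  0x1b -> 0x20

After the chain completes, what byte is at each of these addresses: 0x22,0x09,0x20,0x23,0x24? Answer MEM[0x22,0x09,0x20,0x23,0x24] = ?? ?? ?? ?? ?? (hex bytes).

D0: mem[0x08..0x0c] <- [18 3c f8 6d 3a]
D1: mem[0x20..0x25] <- [92 d4 5d ba 9b 4b]
D2: mem[0x1b..0x1c] <- [ba 9b]
D3: mem[0x20..0x21] <- [ba 9b]
query mem[0x22]=0x5d, mem[0x09]=0x3c, mem[0x20]=0xba, mem[0x23]=0xba, mem[0x24]=0x9b

MEM[0x22,0x09,0x20,0x23,0x24] = 5d 3c ba ba 9b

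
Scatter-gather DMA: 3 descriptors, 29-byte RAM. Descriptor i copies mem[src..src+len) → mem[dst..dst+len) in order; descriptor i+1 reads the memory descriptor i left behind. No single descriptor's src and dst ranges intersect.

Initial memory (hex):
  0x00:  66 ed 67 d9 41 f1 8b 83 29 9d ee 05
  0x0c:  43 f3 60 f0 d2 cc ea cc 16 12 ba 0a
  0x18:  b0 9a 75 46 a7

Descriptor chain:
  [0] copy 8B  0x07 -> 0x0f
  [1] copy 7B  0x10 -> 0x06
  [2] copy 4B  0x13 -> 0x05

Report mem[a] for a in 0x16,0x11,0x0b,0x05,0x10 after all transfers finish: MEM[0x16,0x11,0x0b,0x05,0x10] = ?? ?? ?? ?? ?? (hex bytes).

  after D0: wrote 8B at 0x0f = 83299dee0543f360
  after D1: wrote 7B at 0x06 = 299dee0543f360
  after D2: wrote 4B at 0x05 = 0543f360
query mem[0x16]=0x60, mem[0x11]=0x9d, mem[0x0b]=0xf3, mem[0x05]=0x05, mem[0x10]=0x29

MEM[0x16,0x11,0x0b,0x05,0x10] = 60 9d f3 05 29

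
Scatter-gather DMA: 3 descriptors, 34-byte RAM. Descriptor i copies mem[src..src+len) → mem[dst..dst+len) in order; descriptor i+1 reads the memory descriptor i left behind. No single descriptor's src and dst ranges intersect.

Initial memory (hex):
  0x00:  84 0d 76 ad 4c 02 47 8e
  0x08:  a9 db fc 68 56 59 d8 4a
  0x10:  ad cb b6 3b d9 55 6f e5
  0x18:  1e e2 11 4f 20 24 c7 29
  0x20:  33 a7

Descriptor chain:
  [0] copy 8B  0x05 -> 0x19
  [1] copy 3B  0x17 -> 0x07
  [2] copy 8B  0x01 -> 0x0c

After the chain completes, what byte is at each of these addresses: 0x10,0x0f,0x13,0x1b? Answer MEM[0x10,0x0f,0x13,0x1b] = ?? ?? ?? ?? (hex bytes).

MEM[0x10,0x0f,0x13,0x1b] = 02 4c 1e 8e

D0: mem[0x19..0x20] <- [02 47 8e a9 db fc 68 56]
D1: mem[0x07..0x09] <- [e5 1e 02]
D2: mem[0x0c..0x13] <- [0d 76 ad 4c 02 47 e5 1e]
query mem[0x10]=0x02, mem[0x0f]=0x4c, mem[0x13]=0x1e, mem[0x1b]=0x8e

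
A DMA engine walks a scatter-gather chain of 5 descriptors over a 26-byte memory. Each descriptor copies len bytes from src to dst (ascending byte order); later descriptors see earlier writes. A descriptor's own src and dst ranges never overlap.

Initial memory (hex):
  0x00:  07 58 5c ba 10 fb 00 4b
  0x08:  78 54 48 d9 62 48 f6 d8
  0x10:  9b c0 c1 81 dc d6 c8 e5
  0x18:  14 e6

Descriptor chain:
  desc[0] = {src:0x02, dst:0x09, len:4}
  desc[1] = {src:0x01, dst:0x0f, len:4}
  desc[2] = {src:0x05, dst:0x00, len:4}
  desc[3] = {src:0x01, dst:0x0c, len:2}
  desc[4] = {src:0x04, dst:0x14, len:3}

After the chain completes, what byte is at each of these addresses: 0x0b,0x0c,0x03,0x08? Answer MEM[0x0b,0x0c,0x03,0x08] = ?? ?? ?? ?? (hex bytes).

MEM[0x0b,0x0c,0x03,0x08] = 10 00 78 78

[0] 0x02->0x09 len=4 : 5c ba 10 fb
[1] 0x01->0x0f len=4 : 58 5c ba 10
[2] 0x05->0x00 len=4 : fb 00 4b 78
[3] 0x01->0x0c len=2 : 00 4b
[4] 0x04->0x14 len=3 : 10 fb 00
query mem[0x0b]=0x10, mem[0x0c]=0x00, mem[0x03]=0x78, mem[0x08]=0x78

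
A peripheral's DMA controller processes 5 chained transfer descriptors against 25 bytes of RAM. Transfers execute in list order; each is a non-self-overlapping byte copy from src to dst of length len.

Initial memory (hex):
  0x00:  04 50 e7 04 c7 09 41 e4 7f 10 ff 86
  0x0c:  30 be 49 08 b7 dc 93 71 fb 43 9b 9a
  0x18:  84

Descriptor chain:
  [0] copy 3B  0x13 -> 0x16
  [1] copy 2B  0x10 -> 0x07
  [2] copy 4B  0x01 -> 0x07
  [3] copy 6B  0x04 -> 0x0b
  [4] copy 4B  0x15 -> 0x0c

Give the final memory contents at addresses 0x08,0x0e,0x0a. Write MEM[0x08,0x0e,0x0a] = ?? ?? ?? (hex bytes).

[0] 0x13->0x16 len=3 : 71 fb 43
[1] 0x10->0x07 len=2 : b7 dc
[2] 0x01->0x07 len=4 : 50 e7 04 c7
[3] 0x04->0x0b len=6 : c7 09 41 50 e7 04
[4] 0x15->0x0c len=4 : 43 71 fb 43
query mem[0x08]=0xe7, mem[0x0e]=0xfb, mem[0x0a]=0xc7

MEM[0x08,0x0e,0x0a] = e7 fb c7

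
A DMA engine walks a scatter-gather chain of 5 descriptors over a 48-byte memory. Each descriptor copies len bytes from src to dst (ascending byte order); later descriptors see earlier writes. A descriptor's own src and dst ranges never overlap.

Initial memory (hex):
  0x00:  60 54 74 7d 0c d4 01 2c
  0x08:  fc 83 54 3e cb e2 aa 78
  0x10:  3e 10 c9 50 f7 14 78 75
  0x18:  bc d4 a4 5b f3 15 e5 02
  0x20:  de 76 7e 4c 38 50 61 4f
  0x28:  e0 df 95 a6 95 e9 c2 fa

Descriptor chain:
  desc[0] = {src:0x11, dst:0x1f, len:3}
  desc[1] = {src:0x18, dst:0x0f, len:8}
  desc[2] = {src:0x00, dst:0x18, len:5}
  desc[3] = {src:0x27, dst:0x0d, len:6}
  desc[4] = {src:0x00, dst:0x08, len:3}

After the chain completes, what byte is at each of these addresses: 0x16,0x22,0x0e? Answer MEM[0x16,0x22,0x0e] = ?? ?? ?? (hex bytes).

[0] 0x11->0x1f len=3 : 10 c9 50
[1] 0x18->0x0f len=8 : bc d4 a4 5b f3 15 e5 10
[2] 0x00->0x18 len=5 : 60 54 74 7d 0c
[3] 0x27->0x0d len=6 : 4f e0 df 95 a6 95
[4] 0x00->0x08 len=3 : 60 54 74
query mem[0x16]=0x10, mem[0x22]=0x7e, mem[0x0e]=0xe0

MEM[0x16,0x22,0x0e] = 10 7e e0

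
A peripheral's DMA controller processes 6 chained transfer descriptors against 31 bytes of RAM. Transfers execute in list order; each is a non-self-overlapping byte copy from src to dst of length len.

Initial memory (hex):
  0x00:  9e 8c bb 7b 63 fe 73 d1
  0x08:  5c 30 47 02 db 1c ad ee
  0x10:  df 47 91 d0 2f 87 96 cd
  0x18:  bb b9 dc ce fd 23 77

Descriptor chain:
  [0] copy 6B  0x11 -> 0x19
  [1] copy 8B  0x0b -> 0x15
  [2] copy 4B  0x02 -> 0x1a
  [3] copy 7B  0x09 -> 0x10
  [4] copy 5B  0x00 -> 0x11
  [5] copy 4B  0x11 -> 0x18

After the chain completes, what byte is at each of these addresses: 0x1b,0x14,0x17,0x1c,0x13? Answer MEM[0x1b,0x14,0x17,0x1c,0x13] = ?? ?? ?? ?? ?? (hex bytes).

MEM[0x1b,0x14,0x17,0x1c,0x13] = 7b 7b 1c 63 bb

  after D0: wrote 6B at 0x19 = 4791d02f8796
  after D1: wrote 8B at 0x15 = 02db1cadeedf4791
  after D2: wrote 4B at 0x1a = bb7b63fe
  after D3: wrote 7B at 0x10 = 304702db1cadee
  after D4: wrote 5B at 0x11 = 9e8cbb7b63
  after D5: wrote 4B at 0x18 = 9e8cbb7b
query mem[0x1b]=0x7b, mem[0x14]=0x7b, mem[0x17]=0x1c, mem[0x1c]=0x63, mem[0x13]=0xbb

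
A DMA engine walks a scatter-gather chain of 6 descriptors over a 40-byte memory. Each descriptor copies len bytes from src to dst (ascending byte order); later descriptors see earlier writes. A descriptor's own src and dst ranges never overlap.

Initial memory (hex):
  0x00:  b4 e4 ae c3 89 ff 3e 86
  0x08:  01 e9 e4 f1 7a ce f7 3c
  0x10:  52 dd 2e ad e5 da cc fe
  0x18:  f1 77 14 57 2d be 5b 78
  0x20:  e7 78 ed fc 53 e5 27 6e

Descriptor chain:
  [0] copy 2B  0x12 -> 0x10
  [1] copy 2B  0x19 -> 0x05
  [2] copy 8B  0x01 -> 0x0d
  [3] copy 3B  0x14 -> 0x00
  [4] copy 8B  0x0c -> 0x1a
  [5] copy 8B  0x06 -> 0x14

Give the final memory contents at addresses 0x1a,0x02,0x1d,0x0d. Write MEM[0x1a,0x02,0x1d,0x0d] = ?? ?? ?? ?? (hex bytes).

MEM[0x1a,0x02,0x1d,0x0d] = 7a cc c3 e4

#0 dst[0x10+2] := {0x2e,0xad}
#1 dst[0x05+2] := {0x77,0x14}
#2 dst[0x0d+8] := {0xe4,0xae,0xc3,0x89,0x77,0x14,0x86,0x01}
#3 dst[0x00+3] := {0x01,0xda,0xcc}
#4 dst[0x1a+8] := {0x7a,0xe4,0xae,0xc3,0x89,0x77,0x14,0x86}
#5 dst[0x14+8] := {0x14,0x86,0x01,0xe9,0xe4,0xf1,0x7a,0xe4}
query mem[0x1a]=0x7a, mem[0x02]=0xcc, mem[0x1d]=0xc3, mem[0x0d]=0xe4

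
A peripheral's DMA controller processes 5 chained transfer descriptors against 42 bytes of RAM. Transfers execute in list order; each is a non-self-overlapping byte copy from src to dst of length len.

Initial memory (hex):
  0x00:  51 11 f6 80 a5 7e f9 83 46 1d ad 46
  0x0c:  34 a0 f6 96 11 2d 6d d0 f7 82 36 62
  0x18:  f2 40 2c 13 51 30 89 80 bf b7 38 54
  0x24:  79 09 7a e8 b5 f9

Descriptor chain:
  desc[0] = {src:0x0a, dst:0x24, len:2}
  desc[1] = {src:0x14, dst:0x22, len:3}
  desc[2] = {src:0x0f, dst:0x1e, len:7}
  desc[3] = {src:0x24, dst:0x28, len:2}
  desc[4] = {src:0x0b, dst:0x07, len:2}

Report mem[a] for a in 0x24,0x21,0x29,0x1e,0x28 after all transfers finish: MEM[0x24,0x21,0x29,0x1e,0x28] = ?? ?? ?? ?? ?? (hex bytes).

  after D0: wrote 2B at 0x24 = ad46
  after D1: wrote 3B at 0x22 = f78236
  after D2: wrote 7B at 0x1e = 96112d6dd0f782
  after D3: wrote 2B at 0x28 = 8246
  after D4: wrote 2B at 0x07 = 4634
query mem[0x24]=0x82, mem[0x21]=0x6d, mem[0x29]=0x46, mem[0x1e]=0x96, mem[0x28]=0x82

MEM[0x24,0x21,0x29,0x1e,0x28] = 82 6d 46 96 82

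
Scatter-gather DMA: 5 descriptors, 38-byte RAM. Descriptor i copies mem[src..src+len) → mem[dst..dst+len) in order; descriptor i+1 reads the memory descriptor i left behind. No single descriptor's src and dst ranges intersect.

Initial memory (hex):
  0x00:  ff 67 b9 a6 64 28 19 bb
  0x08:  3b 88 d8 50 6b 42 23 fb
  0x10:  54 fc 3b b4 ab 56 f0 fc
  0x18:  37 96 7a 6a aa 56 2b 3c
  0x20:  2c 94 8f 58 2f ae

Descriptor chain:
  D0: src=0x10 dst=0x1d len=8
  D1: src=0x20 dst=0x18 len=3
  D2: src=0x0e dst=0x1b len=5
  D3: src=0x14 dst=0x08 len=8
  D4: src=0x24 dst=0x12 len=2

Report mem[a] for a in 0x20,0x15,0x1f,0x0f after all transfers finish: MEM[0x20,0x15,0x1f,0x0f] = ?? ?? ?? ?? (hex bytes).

MEM[0x20,0x15,0x1f,0x0f] = b4 56 3b 23

  after D0: wrote 8B at 0x1d = 54fc3bb4ab56f0fc
  after D1: wrote 3B at 0x18 = b4ab56
  after D2: wrote 5B at 0x1b = 23fb54fc3b
  after D3: wrote 8B at 0x08 = ab56f0fcb4ab5623
  after D4: wrote 2B at 0x12 = fcae
query mem[0x20]=0xb4, mem[0x15]=0x56, mem[0x1f]=0x3b, mem[0x0f]=0x23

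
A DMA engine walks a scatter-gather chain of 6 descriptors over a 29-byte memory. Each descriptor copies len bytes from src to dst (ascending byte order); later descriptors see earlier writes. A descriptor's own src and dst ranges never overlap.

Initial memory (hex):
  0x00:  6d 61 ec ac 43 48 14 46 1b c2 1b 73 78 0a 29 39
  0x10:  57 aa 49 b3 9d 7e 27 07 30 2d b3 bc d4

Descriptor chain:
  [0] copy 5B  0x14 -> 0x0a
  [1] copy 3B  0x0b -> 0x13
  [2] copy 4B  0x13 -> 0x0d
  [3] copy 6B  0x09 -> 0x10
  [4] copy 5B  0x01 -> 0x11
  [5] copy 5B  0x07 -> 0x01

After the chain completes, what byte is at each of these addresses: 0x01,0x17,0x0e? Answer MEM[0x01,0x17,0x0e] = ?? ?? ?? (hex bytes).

  after D0: wrote 5B at 0x0a = 9d7e270730
  after D1: wrote 3B at 0x13 = 7e2707
  after D2: wrote 4B at 0x0d = 7e270727
  after D3: wrote 6B at 0x10 = c29d7e277e27
  after D4: wrote 5B at 0x11 = 61ecac4348
  after D5: wrote 5B at 0x01 = 461bc29d7e
query mem[0x01]=0x46, mem[0x17]=0x07, mem[0x0e]=0x27

MEM[0x01,0x17,0x0e] = 46 07 27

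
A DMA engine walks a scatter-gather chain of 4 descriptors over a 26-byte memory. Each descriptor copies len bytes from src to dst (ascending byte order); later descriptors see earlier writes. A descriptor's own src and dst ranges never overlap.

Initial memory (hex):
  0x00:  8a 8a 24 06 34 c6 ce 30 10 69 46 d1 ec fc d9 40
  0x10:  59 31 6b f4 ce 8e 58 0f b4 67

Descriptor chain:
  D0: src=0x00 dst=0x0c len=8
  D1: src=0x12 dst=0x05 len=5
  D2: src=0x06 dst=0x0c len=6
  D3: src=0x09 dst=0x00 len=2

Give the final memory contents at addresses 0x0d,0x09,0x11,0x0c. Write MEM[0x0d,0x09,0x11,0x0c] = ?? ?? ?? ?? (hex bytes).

MEM[0x0d,0x09,0x11,0x0c] = ce 58 d1 30

#0 dst[0x0c+8] := {0x8a,0x8a,0x24,0x06,0x34,0xc6,0xce,0x30}
#1 dst[0x05+5] := {0xce,0x30,0xce,0x8e,0x58}
#2 dst[0x0c+6] := {0x30,0xce,0x8e,0x58,0x46,0xd1}
#3 dst[0x00+2] := {0x58,0x46}
query mem[0x0d]=0xce, mem[0x09]=0x58, mem[0x11]=0xd1, mem[0x0c]=0x30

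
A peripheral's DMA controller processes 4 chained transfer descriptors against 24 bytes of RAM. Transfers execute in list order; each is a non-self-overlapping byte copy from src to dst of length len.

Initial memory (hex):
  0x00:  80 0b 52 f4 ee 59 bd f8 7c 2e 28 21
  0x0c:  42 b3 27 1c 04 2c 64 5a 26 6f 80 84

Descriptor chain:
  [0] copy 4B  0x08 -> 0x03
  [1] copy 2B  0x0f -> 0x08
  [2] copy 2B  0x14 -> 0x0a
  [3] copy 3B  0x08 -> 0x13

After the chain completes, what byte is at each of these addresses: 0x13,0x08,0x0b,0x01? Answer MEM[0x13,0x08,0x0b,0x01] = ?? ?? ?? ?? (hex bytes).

[0] 0x08->0x03 len=4 : 7c 2e 28 21
[1] 0x0f->0x08 len=2 : 1c 04
[2] 0x14->0x0a len=2 : 26 6f
[3] 0x08->0x13 len=3 : 1c 04 26
query mem[0x13]=0x1c, mem[0x08]=0x1c, mem[0x0b]=0x6f, mem[0x01]=0x0b

MEM[0x13,0x08,0x0b,0x01] = 1c 1c 6f 0b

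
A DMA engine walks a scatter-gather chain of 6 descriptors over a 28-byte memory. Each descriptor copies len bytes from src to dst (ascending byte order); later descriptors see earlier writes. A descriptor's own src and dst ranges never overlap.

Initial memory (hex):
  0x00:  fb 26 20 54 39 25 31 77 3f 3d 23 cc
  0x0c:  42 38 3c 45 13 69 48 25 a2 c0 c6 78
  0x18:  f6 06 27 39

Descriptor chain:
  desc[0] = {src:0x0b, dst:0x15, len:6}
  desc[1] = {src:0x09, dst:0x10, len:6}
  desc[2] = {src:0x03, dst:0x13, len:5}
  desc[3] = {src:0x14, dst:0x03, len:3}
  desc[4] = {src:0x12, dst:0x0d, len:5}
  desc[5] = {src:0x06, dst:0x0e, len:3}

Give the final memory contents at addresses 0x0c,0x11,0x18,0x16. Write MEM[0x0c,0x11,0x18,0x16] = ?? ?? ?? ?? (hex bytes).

MEM[0x0c,0x11,0x18,0x16] = 42 31 3c 31

#0 dst[0x15+6] := {0xcc,0x42,0x38,0x3c,0x45,0x13}
#1 dst[0x10+6] := {0x3d,0x23,0xcc,0x42,0x38,0x3c}
#2 dst[0x13+5] := {0x54,0x39,0x25,0x31,0x77}
#3 dst[0x03+3] := {0x39,0x25,0x31}
#4 dst[0x0d+5] := {0xcc,0x54,0x39,0x25,0x31}
#5 dst[0x0e+3] := {0x31,0x77,0x3f}
query mem[0x0c]=0x42, mem[0x11]=0x31, mem[0x18]=0x3c, mem[0x16]=0x31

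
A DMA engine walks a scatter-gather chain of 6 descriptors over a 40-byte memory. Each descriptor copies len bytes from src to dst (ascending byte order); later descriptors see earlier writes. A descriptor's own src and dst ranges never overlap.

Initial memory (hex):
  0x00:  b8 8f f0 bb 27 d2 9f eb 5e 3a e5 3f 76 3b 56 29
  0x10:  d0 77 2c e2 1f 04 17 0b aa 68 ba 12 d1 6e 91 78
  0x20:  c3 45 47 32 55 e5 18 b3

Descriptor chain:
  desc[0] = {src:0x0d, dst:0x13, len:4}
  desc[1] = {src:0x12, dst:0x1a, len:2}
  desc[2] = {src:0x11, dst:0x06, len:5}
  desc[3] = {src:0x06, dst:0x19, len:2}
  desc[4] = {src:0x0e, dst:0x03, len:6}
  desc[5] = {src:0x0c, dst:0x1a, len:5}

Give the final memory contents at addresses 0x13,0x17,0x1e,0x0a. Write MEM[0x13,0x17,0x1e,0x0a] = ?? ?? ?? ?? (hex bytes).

MEM[0x13,0x17,0x1e,0x0a] = 3b 0b d0 29

#0 dst[0x13+4] := {0x3b,0x56,0x29,0xd0}
#1 dst[0x1a+2] := {0x2c,0x3b}
#2 dst[0x06+5] := {0x77,0x2c,0x3b,0x56,0x29}
#3 dst[0x19+2] := {0x77,0x2c}
#4 dst[0x03+6] := {0x56,0x29,0xd0,0x77,0x2c,0x3b}
#5 dst[0x1a+5] := {0x76,0x3b,0x56,0x29,0xd0}
query mem[0x13]=0x3b, mem[0x17]=0x0b, mem[0x1e]=0xd0, mem[0x0a]=0x29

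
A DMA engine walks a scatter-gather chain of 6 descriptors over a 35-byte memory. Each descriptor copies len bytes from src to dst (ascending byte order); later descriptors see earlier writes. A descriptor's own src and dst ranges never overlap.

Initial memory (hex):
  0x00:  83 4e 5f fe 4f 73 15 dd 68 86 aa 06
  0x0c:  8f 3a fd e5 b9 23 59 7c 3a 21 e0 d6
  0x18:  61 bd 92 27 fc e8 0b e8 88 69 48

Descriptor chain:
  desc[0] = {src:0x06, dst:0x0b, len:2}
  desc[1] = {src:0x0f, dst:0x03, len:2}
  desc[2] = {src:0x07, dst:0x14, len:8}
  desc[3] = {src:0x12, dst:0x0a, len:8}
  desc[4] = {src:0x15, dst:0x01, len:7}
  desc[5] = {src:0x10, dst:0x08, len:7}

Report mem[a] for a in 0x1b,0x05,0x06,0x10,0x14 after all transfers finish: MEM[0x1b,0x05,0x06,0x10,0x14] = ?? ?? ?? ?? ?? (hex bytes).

  after D0: wrote 2B at 0x0b = 15dd
  after D1: wrote 2B at 0x03 = e5b9
  after D2: wrote 8B at 0x14 = dd6886aa15dd3afd
  after D3: wrote 8B at 0x0a = 597cdd6886aa15dd
  after D4: wrote 7B at 0x01 = 6886aa15dd3afd
  after D5: wrote 7B at 0x08 = 15dd597cdd6886
query mem[0x1b]=0xfd, mem[0x05]=0xdd, mem[0x06]=0x3a, mem[0x10]=0x15, mem[0x14]=0xdd

MEM[0x1b,0x05,0x06,0x10,0x14] = fd dd 3a 15 dd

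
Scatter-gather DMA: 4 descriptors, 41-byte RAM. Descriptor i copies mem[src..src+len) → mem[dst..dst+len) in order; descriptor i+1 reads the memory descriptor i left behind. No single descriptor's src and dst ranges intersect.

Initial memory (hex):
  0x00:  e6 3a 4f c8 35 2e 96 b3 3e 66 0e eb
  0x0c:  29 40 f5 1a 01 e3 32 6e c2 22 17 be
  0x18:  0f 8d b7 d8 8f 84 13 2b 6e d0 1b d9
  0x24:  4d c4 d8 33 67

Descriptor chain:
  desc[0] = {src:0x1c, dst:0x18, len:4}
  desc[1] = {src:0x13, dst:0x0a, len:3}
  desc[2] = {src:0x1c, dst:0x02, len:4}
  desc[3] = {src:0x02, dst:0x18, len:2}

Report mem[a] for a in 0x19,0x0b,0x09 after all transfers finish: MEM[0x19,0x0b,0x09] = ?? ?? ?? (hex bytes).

MEM[0x19,0x0b,0x09] = 84 c2 66

#0 dst[0x18+4] := {0x8f,0x84,0x13,0x2b}
#1 dst[0x0a+3] := {0x6e,0xc2,0x22}
#2 dst[0x02+4] := {0x8f,0x84,0x13,0x2b}
#3 dst[0x18+2] := {0x8f,0x84}
query mem[0x19]=0x84, mem[0x0b]=0xc2, mem[0x09]=0x66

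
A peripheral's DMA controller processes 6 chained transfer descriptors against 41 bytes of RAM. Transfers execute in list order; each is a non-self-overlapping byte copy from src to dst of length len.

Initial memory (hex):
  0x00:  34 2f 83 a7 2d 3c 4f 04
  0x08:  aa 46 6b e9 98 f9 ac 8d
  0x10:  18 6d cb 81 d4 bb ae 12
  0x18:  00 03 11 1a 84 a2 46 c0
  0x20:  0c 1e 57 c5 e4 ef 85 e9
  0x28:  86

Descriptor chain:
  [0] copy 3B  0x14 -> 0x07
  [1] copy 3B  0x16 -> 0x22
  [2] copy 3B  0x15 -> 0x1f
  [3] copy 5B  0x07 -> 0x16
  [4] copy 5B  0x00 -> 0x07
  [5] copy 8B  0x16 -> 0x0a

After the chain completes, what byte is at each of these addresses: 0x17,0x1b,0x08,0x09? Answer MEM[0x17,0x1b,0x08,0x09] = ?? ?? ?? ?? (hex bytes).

MEM[0x17,0x1b,0x08,0x09] = bb 1a 2f 83

D0: mem[0x07..0x09] <- [d4 bb ae]
D1: mem[0x22..0x24] <- [ae 12 00]
D2: mem[0x1f..0x21] <- [bb ae 12]
D3: mem[0x16..0x1a] <- [d4 bb ae 6b e9]
D4: mem[0x07..0x0b] <- [34 2f 83 a7 2d]
D5: mem[0x0a..0x11] <- [d4 bb ae 6b e9 1a 84 a2]
query mem[0x17]=0xbb, mem[0x1b]=0x1a, mem[0x08]=0x2f, mem[0x09]=0x83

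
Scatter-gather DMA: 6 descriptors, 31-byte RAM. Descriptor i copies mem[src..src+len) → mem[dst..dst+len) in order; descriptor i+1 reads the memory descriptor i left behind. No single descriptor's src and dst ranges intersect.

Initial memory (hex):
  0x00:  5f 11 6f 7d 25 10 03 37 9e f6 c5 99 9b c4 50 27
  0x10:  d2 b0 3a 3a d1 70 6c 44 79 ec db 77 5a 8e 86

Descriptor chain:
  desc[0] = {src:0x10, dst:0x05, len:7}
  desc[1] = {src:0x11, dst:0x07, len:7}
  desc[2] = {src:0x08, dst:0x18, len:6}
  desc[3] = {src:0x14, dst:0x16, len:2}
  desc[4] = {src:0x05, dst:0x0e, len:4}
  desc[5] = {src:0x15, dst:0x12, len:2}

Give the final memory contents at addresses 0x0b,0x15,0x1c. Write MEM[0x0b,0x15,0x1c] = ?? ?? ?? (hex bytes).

MEM[0x0b,0x15,0x1c] = 70 70 6c

  after D0: wrote 7B at 0x05 = d2b03a3ad1706c
  after D1: wrote 7B at 0x07 = b03a3ad1706c44
  after D2: wrote 6B at 0x18 = 3a3ad1706c44
  after D3: wrote 2B at 0x16 = d170
  after D4: wrote 4B at 0x0e = d2b0b03a
  after D5: wrote 2B at 0x12 = 70d1
query mem[0x0b]=0x70, mem[0x15]=0x70, mem[0x1c]=0x6c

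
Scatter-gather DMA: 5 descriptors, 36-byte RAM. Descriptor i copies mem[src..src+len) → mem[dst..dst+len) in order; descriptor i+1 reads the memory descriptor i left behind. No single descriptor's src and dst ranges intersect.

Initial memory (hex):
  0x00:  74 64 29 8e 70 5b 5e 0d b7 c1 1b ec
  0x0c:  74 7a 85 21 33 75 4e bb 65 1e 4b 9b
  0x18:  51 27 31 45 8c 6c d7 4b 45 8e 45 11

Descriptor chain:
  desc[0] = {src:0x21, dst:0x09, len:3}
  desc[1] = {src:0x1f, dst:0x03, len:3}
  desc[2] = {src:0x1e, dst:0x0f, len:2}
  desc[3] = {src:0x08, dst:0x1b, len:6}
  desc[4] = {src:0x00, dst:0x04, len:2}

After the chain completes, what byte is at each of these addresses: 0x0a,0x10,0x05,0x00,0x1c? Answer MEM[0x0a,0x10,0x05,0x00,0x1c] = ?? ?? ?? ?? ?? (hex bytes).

  after D0: wrote 3B at 0x09 = 8e4511
  after D1: wrote 3B at 0x03 = 4b458e
  after D2: wrote 2B at 0x0f = d74b
  after D3: wrote 6B at 0x1b = b78e4511747a
  after D4: wrote 2B at 0x04 = 7464
query mem[0x0a]=0x45, mem[0x10]=0x4b, mem[0x05]=0x64, mem[0x00]=0x74, mem[0x1c]=0x8e

MEM[0x0a,0x10,0x05,0x00,0x1c] = 45 4b 64 74 8e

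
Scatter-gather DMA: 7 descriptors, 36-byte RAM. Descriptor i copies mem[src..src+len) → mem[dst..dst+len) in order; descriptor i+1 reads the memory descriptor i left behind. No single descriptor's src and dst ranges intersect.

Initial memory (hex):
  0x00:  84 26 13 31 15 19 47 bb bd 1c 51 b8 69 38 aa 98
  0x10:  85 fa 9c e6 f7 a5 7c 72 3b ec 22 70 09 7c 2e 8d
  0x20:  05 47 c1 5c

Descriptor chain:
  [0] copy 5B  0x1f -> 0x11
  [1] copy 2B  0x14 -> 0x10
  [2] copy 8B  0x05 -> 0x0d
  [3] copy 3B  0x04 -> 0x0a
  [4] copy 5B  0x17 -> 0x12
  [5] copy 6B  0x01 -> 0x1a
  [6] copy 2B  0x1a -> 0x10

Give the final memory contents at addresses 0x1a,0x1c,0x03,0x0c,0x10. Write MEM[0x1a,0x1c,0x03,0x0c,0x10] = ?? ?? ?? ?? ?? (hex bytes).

D0: mem[0x11..0x15] <- [8d 05 47 c1 5c]
D1: mem[0x10..0x11] <- [c1 5c]
D2: mem[0x0d..0x14] <- [19 47 bb bd 1c 51 b8 69]
D3: mem[0x0a..0x0c] <- [15 19 47]
D4: mem[0x12..0x16] <- [72 3b ec 22 70]
D5: mem[0x1a..0x1f] <- [26 13 31 15 19 47]
D6: mem[0x10..0x11] <- [26 13]
query mem[0x1a]=0x26, mem[0x1c]=0x31, mem[0x03]=0x31, mem[0x0c]=0x47, mem[0x10]=0x26

MEM[0x1a,0x1c,0x03,0x0c,0x10] = 26 31 31 47 26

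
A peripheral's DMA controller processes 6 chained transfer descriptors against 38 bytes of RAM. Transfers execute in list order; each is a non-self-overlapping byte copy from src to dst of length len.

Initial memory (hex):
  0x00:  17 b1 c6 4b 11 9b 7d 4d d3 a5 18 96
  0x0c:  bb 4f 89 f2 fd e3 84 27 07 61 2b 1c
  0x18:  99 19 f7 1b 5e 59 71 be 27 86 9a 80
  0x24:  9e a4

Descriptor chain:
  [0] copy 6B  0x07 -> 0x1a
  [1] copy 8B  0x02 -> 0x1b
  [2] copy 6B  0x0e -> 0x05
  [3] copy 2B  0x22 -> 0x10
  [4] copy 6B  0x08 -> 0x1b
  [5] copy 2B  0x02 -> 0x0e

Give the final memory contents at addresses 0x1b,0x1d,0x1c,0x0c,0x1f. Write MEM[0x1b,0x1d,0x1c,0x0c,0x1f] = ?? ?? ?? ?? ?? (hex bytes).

MEM[0x1b,0x1d,0x1c,0x0c,0x1f] = e3 27 84 bb bb

  after D0: wrote 6B at 0x1a = 4dd3a51896bb
  after D1: wrote 8B at 0x1b = c64b119b7d4dd3a5
  after D2: wrote 6B at 0x05 = 89f2fde38427
  after D3: wrote 2B at 0x10 = a580
  after D4: wrote 6B at 0x1b = e3842796bb4f
  after D5: wrote 2B at 0x0e = c64b
query mem[0x1b]=0xe3, mem[0x1d]=0x27, mem[0x1c]=0x84, mem[0x0c]=0xbb, mem[0x1f]=0xbb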